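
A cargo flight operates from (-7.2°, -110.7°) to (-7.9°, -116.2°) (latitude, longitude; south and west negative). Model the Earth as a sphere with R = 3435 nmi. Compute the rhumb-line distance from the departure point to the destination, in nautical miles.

330 nmi

Rhumb course C = atan2(Δλ, Δψ) with Δψ = ln[tan(π/4+φ₂/2)/tan(π/4+φ₁/2)] = -0.0123, Δλ = -0.0960 → C = 262.68°
d = R·|Δφ| / |cos C| = 3435·0.01222 / 0.12734 = 330 nmi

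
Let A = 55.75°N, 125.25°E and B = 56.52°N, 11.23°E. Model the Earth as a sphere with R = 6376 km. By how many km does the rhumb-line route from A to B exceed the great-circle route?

869 km

Great circle: cos σ = sin φ₁ sin φ₂ + cos φ₁ cos φ₂ cos Δλ,  σ = 0.9727 rad → d_gc = 6202.0 km
Rhumb line: Δψ = +0.0241, q = Δφ/Δψ = 0.5572, d_rh = R√(Δφ²+q²Δλ²) = 7070.7 km
Excess = 7070.7 − 6202.0 = 868.7 ≈ 869 km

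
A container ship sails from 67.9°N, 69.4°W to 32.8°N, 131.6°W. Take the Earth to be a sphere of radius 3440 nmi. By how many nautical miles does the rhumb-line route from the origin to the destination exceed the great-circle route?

95 nmi

Great circle: cos σ = sin φ₁ sin φ₂ + cos φ₁ cos φ₂ cos Δλ,  σ = 0.8640 rad → d_gc = 2972.2 nmi
Rhumb line: Δψ = -1.0267, q = Δφ/Δψ = 0.5967, d_rh = R√(Δφ²+q²Δλ²) = 3066.9 nmi
Excess = 3066.9 − 2972.2 = 94.7 ≈ 95 nmi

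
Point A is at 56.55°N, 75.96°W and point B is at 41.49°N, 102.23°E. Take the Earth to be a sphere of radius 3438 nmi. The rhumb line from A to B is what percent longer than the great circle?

42.3%

Great circle: σ = 1.4303 rad → d_gc = Rσ = 4917.2 nmi
Rhumb: Δφ = -0.2628, Δλ = +3.1100, Δψ = -0.4051, q = Δφ/Δψ = 0.6488 → d_rh = R√(Δφ²+q²Δλ²) = 6996.1 nmi
Excess = (6996.1 − 4917.2) / 4917.2 = 2078.9 / 4917.2 = 42.28% ≈ 42.3%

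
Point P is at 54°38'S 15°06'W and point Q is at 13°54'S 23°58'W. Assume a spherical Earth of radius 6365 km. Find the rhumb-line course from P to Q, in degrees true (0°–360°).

Δψ = ln[tan(π/4+φ₂/2)/tan(π/4+φ₁/2)] = +0.8981
Δλ = -0.1548 rad (taken the short way round)
course = atan2(Δλ, Δψ) = 350.22°

350.2°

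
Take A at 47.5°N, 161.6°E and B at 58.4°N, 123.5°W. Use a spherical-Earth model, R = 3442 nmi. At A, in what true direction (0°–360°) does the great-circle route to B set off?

θ = atan2( sin Δλ·cos φ₂ ,  cos φ₁ sin φ₂ − sin φ₁ cos φ₂ cos Δλ )
  = atan2(+0.5059, +0.4748) = 46.82°

46.8°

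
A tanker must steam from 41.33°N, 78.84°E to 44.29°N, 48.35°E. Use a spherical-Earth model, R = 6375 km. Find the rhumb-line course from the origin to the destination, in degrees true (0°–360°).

277.5°

Meridional parts: M(φ₁)=+0.7935, M(φ₂)=+0.8640 → ΔM = +0.0704;  Δλ = -0.5322 rad
tan C = Δλ / ΔM = -7.5544 → C = 277.54°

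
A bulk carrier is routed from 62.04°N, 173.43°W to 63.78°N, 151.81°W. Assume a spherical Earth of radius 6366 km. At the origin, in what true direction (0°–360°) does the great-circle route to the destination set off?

70.4°

θ = atan2( sin Δλ·cos φ₂ ,  cos φ₁ sin φ₂ − sin φ₁ cos φ₂ cos Δλ )
  = atan2(+0.1628, +0.0578) = 70.45°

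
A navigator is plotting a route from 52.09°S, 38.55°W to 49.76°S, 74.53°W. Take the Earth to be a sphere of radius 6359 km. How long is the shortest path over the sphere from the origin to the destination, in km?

2504 km

Haversine: a = sin²(Δφ/2)+cos φ₁ cos φ₂ sin²(Δλ/2) = 0.03827;  σ = 2·atan2(√a,√(1−a))
σ = 22.564° → d = Rσ = 6359·0.39382 = 2504 km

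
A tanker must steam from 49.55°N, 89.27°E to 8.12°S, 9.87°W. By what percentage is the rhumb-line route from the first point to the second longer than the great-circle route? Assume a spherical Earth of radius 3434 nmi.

Great circle: σ = 1.7819 rad → d_gc = Rσ = 6118.9 nmi
Rhumb: Δφ = -1.0065, Δλ = -1.7303, Δψ = -1.1407, q = Δφ/Δψ = 0.8824 → d_rh = R√(Δφ²+q²Δλ²) = 6279.8 nmi
Excess = (6279.8 − 6118.9) / 6118.9 = 160.9 / 6118.9 = 2.63% ≈ 2.6%

2.6%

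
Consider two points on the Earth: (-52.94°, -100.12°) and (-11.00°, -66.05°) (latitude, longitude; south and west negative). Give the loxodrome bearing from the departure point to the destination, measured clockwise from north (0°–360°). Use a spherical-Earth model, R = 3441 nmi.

33.5°

Meridional parts: M(φ₁)=-1.0931, M(φ₂)=-0.1932 → ΔM = +0.8999;  Δλ = +0.5946 rad
tan C = Δλ / ΔM = +0.6608 → C = 33.46°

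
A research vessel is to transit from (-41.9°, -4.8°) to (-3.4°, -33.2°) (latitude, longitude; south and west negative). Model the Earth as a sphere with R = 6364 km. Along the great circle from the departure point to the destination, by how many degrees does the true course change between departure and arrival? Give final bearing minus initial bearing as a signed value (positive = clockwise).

At departure: θ₁ = atan2(sin Δλ cos φ₂, cos φ₁ sin φ₂ − sin φ₁ cos φ₂ cos Δλ) = 318.80°
At arrival: θ₂ = atan2(sin Δλ cos φ₁, −cos φ₂ sin φ₁ + sin φ₂ cos φ₁ cos Δλ) = 330.58°
Δθ = θ₂ − θ₁ = +11.8°

+11.8°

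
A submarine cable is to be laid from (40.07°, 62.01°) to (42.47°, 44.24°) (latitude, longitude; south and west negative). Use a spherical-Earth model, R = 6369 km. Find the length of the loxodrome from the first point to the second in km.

1508 km

Rhumb course C = atan2(Δλ, Δψ) with Δψ = ln[tan(π/4+φ₂/2)/tan(π/4+φ₁/2)] = +0.0557, Δλ = -0.3101 → C = 280.19°
d = R·|Δφ| / |cos C| = 6369·0.04189 / 0.17689 = 1508 km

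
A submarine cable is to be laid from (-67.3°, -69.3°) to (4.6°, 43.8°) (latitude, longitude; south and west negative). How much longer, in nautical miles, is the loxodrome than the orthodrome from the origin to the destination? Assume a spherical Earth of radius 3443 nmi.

463 nmi

Great circle: cos σ = sin φ₁ sin φ₂ + cos φ₁ cos φ₂ cos Δλ,  σ = 1.7976 rad → d_gc = 6189.3 nmi
Rhumb line: Δψ = +1.6862, q = Δφ/Δψ = 0.7442, d_rh = R√(Δφ²+q²Δλ²) = 6652.1 nmi
Excess = 6652.1 − 6189.3 = 462.8 ≈ 463 nmi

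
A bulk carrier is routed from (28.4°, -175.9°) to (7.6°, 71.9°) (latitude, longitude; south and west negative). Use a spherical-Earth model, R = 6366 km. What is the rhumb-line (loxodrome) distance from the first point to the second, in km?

12002 km

Δψ = ln[tan(π/4+φ₂/2)/tan(π/4+φ₁/2)] = -0.3843;  Δφ = -0.3630 rad,  Δλ = -1.9583 rad
q = Δφ/Δψ = 0.9447
d = R·√(Δφ² + q²Δλ²) = 6366·1.88526 = 12002 km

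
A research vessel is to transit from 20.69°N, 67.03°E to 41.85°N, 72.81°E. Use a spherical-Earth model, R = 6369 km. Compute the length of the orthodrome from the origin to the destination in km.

2414 km

cos σ = sin φ₁ sin φ₂ + cos φ₁ cos φ₂ cos Δλ
      = sin(20.69°)sin(41.85°) + cos(20.69°)cos(41.85°)cos(5.78°) = 0.9290
σ = 21.715° → d = Rσ = 6369·0.37901 = 2414 km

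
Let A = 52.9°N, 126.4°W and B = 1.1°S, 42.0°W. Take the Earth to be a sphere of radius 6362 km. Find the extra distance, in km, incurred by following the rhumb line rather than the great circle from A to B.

241 km

Great circle: cos σ = sin φ₁ sin φ₂ + cos φ₁ cos φ₂ cos Δλ,  σ = 1.5272 rad → d_gc = 9716.3 km
Rhumb line: Δψ = -1.1111, q = Δφ/Δψ = 0.8482, d_rh = R√(Δφ²+q²Δλ²) = 9956.9 km
Excess = 9956.9 − 9716.3 = 240.6 ≈ 241 km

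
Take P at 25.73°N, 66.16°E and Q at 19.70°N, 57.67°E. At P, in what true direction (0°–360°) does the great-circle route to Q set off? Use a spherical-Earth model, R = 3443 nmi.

234.1°

N = sin Δλ·cos φ₂ = -0.1390;  D = cos φ₁ sin φ₂ − sin φ₁ cos φ₂ cos Δλ = -0.1006
initial course = atan2(N, D) = 234.11°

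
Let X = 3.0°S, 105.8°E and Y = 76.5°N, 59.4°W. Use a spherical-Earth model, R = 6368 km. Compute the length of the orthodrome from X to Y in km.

Haversine: a = sin²(Δφ/2)+cos φ₁ cos φ₂ sin²(Δλ/2) = 0.63814;  σ = 2·atan2(√a,√(1−a))
σ = 106.038° → d = Rσ = 6368·1.85072 = 11785 km

11785 km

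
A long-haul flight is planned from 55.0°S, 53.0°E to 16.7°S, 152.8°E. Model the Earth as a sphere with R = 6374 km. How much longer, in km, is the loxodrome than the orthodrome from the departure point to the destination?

Great circle: cos σ = sin φ₁ sin φ₂ + cos φ₁ cos φ₂ cos Δλ,  σ = 1.4284 rad → d_gc = 9104.8 km
Rhumb line: Δψ = +0.8585, q = Δφ/Δψ = 0.7786, d_rh = R√(Δφ²+q²Δλ²) = 9637.4 km
Excess = 9637.4 − 9104.8 = 532.6 ≈ 533 km

533 km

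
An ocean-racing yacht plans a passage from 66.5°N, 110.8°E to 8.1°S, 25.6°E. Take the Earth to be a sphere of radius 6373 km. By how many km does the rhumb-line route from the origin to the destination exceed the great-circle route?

Great circle: cos σ = sin φ₁ sin φ₂ + cos φ₁ cos φ₂ cos Δλ,  σ = 1.6671 rad → d_gc = 10624.6 km
Rhumb line: Δψ = -1.7121, q = Δφ/Δψ = 0.7605, d_rh = R√(Δφ²+q²Δλ²) = 10990.6 km
Excess = 10990.6 − 10624.6 = 366.0 ≈ 366 km

366 km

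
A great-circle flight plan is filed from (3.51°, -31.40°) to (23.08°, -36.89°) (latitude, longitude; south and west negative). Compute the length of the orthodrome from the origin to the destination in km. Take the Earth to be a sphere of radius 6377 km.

cos σ = sin φ₁ sin φ₂ + cos φ₁ cos φ₂ cos Δλ
      = sin(3.51°)sin(23.08°) + cos(3.51°)cos(23.08°)cos(-5.49°) = 0.9380
σ = 20.278° → d = Rσ = 6377·0.35392 = 2257 km

2257 km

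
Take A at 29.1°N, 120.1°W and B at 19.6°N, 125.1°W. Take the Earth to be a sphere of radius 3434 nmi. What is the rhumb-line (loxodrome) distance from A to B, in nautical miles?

Rhumb course C = atan2(Δλ, Δψ) with Δψ = ln[tan(π/4+φ₂/2)/tan(π/4+φ₁/2)] = -0.1823, Δλ = -0.0873 → C = 205.58°
d = R·|Δφ| / |cos C| = 3434·0.16581 / 0.90197 = 631 nmi

631 nmi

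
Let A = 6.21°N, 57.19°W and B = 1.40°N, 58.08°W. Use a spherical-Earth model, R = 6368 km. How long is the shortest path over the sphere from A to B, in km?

544 km

cos σ = sin φ₁ sin φ₂ + cos φ₁ cos φ₂ cos Δλ
      = sin(6.21°)sin(1.40°) + cos(6.21°)cos(1.40°)cos(-0.89°) = 0.9964
σ = 4.891° → d = Rσ = 6368·0.08537 = 544 km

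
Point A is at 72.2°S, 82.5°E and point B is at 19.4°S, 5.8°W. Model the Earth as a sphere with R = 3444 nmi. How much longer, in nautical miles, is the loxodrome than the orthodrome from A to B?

Great circle: cos σ = sin φ₁ sin φ₂ + cos φ₁ cos φ₂ cos Δλ,  σ = 1.2400 rad → d_gc = 4270.5 nmi
Rhumb line: Δψ = +1.5088, q = Δφ/Δψ = 0.6108, d_rh = R√(Δφ²+q²Δλ²) = 4536.7 nmi
Excess = 4536.7 − 4270.5 = 266.2 ≈ 266 nmi

266 nmi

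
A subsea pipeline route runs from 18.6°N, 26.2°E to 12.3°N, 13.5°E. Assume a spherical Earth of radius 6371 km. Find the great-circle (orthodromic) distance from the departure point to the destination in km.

cos σ = sin φ₁ sin φ₂ + cos φ₁ cos φ₂ cos Δλ
      = sin(18.60°)sin(12.30°) + cos(18.60°)cos(12.30°)cos(-12.70°) = 0.9713
σ = 13.759° → d = Rσ = 6371·0.24014 = 1530 km

1530 km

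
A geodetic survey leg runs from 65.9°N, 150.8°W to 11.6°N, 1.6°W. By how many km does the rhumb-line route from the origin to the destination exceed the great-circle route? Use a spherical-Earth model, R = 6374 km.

2162 km

Great circle: cos σ = sin φ₁ sin φ₂ + cos φ₁ cos φ₂ cos Δλ,  σ = 1.7315 rad → d_gc = 11036.7 km
Rhumb line: Δψ = -1.3404, q = Δφ/Δψ = 0.7070, d_rh = R√(Δφ²+q²Δλ²) = 13198.9 km
Excess = 13198.9 − 11036.7 = 2162.2 ≈ 2162 km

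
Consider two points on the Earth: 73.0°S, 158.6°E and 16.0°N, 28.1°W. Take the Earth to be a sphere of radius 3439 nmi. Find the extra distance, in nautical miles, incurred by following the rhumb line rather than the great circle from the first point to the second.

1751 nmi

Great circle: cos σ = sin φ₁ sin φ₂ + cos φ₁ cos φ₂ cos Δλ,  σ = 2.1445 rad → d_gc = 7374.8 nmi
Rhumb line: Δψ = +2.1837, q = Δφ/Δψ = 0.7113, d_rh = R√(Δφ²+q²Δλ²) = 9125.9 nmi
Excess = 9125.9 − 7374.8 = 1751.1 ≈ 1751 nmi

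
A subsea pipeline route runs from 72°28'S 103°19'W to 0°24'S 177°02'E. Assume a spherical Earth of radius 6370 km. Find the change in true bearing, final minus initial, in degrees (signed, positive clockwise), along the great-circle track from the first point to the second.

At departure: θ₁ = atan2(sin Δλ cos φ₂, cos φ₁ sin φ₂ − sin φ₁ cos φ₂ cos Δλ) = 279.76°
At arrival: θ₂ = atan2(sin Δλ cos φ₁, −cos φ₂ sin φ₁ + sin φ₂ cos φ₁ cos Δλ) = 342.73°
Δθ = θ₂ − θ₁ = +63.0°

+63.0°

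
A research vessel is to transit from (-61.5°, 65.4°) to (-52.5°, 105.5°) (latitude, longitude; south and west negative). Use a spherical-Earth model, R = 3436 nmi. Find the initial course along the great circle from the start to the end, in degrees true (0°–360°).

85.5°

θ = atan2( sin Δλ·cos φ₂ ,  cos φ₁ sin φ₂ − sin φ₁ cos φ₂ cos Δλ )
  = atan2(+0.3921, +0.0307) = 85.53°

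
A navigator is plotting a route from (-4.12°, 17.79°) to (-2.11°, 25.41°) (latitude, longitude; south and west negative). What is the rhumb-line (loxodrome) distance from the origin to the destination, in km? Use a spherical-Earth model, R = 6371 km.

Δψ = ln[tan(π/4+φ₂/2)/tan(π/4+φ₁/2)] = +0.0351;  Δφ = +0.0351 rad,  Δλ = +0.1330 rad
q = Δφ/Δψ = 0.9985
d = R·√(Δφ² + q²Δλ²) = 6371·0.13735 = 875 km

875 km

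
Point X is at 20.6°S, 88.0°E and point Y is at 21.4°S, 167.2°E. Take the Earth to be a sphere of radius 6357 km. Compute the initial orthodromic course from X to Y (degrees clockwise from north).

107.0°

θ = atan2( sin Δλ·cos φ₂ ,  cos φ₁ sin φ₂ − sin φ₁ cos φ₂ cos Δλ )
  = atan2(+0.9146, -0.2802) = 107.03°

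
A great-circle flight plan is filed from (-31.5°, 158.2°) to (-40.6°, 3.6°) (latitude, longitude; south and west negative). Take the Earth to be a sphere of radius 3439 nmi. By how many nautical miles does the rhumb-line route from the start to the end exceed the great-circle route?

Great circle: cos σ = sin φ₁ sin φ₂ + cos φ₁ cos φ₂ cos Δλ,  σ = 1.8181 rad → d_gc = 6252.4 nmi
Rhumb line: Δψ = -0.1969, q = Δφ/Δψ = 0.8068, d_rh = R√(Δφ²+q²Δλ²) = 7506.0 nmi
Excess = 7506.0 − 6252.4 = 1253.6 ≈ 1254 nmi

1254 nmi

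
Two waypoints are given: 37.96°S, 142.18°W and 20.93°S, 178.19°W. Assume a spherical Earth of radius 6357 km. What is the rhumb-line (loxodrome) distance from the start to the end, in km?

Rhumb course C = atan2(Δλ, Δψ) with Δψ = ln[tan(π/4+φ₂/2)/tan(π/4+φ₁/2)] = +0.3434, Δλ = -0.6285 → C = 298.65°
d = R·|Δφ| / |cos C| = 6357·0.29723 / 0.47948 = 3941 km

3941 km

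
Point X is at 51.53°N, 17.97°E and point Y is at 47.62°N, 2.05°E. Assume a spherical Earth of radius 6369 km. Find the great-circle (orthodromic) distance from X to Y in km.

Haversine: a = sin²(Δφ/2)+cos φ₁ cos φ₂ sin²(Δλ/2) = 0.00921;  σ = 2·atan2(√a,√(1−a))
σ = 11.011° → d = Rσ = 6369·0.19218 = 1224 km

1224 km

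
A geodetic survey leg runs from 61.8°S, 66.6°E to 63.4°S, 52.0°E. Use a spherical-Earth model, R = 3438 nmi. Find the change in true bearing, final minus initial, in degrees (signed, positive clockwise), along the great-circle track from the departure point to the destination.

Initial bearing θ₁ = atan2(sin Δλ cos φ₂, cos φ₁ sin φ₂ − sin φ₁ cos φ₂ cos Δλ) = 250.19°
Final bearing θ₂ = (initial bearing from the destination back to the start) + 180° = 263.16°
Δθ = θ₂ − θ₁ = +13.0°

+13.0°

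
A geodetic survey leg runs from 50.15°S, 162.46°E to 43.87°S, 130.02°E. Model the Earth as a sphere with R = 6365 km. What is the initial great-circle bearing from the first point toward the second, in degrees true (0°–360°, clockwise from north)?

273.4°

θ = atan2( sin Δλ·cos φ₂ ,  cos φ₁ sin φ₂ − sin φ₁ cos φ₂ cos Δλ )
  = atan2(-0.3867, +0.0230) = 273.41°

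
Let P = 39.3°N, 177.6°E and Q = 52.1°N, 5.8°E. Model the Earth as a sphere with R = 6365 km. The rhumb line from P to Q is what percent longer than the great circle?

Great circle: σ = 1.5415 rad → d_gc = Rσ = 9811.6 km
Rhumb: Δφ = +0.2234, Δλ = -2.9985, Δψ = +0.3220, q = Δφ/Δψ = 0.6939 → d_rh = R√(Δφ²+q²Δλ²) = 13319.1 km
Excess = (13319.1 − 9811.6) / 9811.6 = 3507.5 / 9811.6 = 35.749% ≈ 35.7%

35.7%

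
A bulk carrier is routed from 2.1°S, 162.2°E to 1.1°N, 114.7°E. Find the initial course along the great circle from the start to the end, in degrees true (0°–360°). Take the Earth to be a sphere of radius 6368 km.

273.4°

N = sin Δλ·cos φ₂ = -0.7371;  D = cos φ₁ sin φ₂ − sin φ₁ cos φ₂ cos Δλ = +0.0439
initial course = atan2(N, D) = 273.41°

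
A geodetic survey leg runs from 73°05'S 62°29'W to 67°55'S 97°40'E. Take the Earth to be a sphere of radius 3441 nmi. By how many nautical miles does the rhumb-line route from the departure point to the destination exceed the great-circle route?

901 nmi

Great circle: cos σ = sin φ₁ sin φ₂ + cos φ₁ cos φ₂ cos Δλ,  σ = 0.6703 rad → d_gc = 2306.4 nmi
Rhumb line: Δψ = +0.2717, q = Δφ/Δψ = 0.3319, d_rh = R√(Δφ²+q²Δλ²) = 3207.1 nmi
Excess = 3207.1 − 2306.4 = 900.7 ≈ 901 nmi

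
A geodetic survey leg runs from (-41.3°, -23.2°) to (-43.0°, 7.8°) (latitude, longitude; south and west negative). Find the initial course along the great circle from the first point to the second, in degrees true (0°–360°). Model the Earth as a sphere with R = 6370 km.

θ = atan2( sin Δλ·cos φ₂ ,  cos φ₁ sin φ₂ − sin φ₁ cos φ₂ cos Δλ )
  = atan2(+0.3767, -0.0986) = 104.67°

104.7°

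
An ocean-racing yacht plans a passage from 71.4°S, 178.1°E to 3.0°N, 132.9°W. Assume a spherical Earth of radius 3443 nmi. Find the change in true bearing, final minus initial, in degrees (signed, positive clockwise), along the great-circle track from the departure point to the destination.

Initial bearing θ₁ = atan2(sin Δλ cos φ₂, cos φ₁ sin φ₂ − sin φ₁ cos φ₂ cos Δλ) = 49.77°
Final bearing θ₂ = (initial bearing from the destination back to the start) + 180° = 14.11°
Δθ = θ₂ − θ₁ = -35.7°

-35.7°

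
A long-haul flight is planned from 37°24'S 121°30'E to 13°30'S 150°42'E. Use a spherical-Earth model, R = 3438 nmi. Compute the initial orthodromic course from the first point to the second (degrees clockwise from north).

55.2°

N = sin Δλ·cos φ₂ = +0.4744;  D = cos φ₁ sin φ₂ − sin φ₁ cos φ₂ cos Δλ = +0.3301
initial course = atan2(N, D) = 55.17°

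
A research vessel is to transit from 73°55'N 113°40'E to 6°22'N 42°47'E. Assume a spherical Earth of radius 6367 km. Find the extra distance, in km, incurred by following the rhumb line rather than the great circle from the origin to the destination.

296 km

Great circle: cos σ = sin φ₁ sin φ₂ + cos φ₁ cos φ₂ cos Δλ,  σ = 1.3728 rad → d_gc = 8740.5 km
Rhumb line: Δψ = -1.8456, q = Δφ/Δψ = 0.6388, d_rh = R√(Δφ²+q²Δλ²) = 9036.9 km
Excess = 9036.9 − 8740.5 = 296.4 ≈ 296 km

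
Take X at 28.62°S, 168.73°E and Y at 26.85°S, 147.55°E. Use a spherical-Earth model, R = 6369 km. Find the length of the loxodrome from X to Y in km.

2093 km

Rhumb course C = atan2(Δλ, Δψ) with Δψ = ln[tan(π/4+φ₂/2)/tan(π/4+φ₁/2)] = +0.0349, Δλ = -0.3697 → C = 275.39°
d = R·|Δφ| / |cos C| = 6369·0.03089 / 0.09400 = 2093 km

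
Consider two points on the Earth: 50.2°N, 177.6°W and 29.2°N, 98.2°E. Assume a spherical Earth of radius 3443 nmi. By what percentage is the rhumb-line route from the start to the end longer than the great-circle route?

Great circle: σ = 1.1249 rad → d_gc = Rσ = 3873.0 nmi
Rhumb: Δφ = -0.3665, Δλ = -1.4696, Δψ = -0.4829, q = Δφ/Δψ = 0.7590 → d_rh = R√(Δφ²+q²Δλ²) = 4042.5 nmi
Excess = (4042.5 − 3873.0) / 3873.0 = 169.5 / 3873.0 = 4.38% ≈ 4.4%

4.4%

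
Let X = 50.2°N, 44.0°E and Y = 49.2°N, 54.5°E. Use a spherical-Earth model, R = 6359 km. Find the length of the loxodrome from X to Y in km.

762 km

Rhumb course C = atan2(Δλ, Δψ) with Δψ = ln[tan(π/4+φ₂/2)/tan(π/4+φ₁/2)] = -0.0270, Δλ = +0.1833 → C = 98.38°
d = R·|Δφ| / |cos C| = 6359·0.01745 / 0.14568 = 762 km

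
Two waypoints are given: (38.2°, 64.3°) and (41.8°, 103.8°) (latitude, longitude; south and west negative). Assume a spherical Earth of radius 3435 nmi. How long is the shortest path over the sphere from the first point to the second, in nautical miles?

1811 nmi

Haversine: a = sin²(Δφ/2)+cos φ₁ cos φ₂ sin²(Δλ/2) = 0.06788;  σ = 2·atan2(√a,√(1−a))
σ = 30.204° → d = Rσ = 3435·0.52717 = 1811 nmi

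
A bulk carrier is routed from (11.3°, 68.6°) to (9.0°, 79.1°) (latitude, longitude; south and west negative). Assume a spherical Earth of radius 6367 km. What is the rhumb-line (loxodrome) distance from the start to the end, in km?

Δψ = ln[tan(π/4+φ₂/2)/tan(π/4+φ₁/2)] = -0.0408;  Δφ = -0.0401 rad,  Δλ = +0.1833 rad
q = Δφ/Δψ = 0.9843
d = R·√(Δφ² + q²Δλ²) = 6367·0.18479 = 1177 km

1177 km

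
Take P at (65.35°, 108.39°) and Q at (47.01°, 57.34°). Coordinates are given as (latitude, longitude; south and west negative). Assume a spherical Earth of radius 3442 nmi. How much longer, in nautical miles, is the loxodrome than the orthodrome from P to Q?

47 nmi

Great circle: cos σ = sin φ₁ sin φ₂ + cos φ₁ cos φ₂ cos Δλ,  σ = 0.5669 rad → d_gc = 1951.11 nmi
Rhumb line: Δψ = -0.5891, q = Δφ/Δψ = 0.5433, d_rh = R√(Δφ²+q²Δλ²) = 1997.63 nmi
Excess = 1997.63 − 1951.11 = 46.52 ≈ 47 nmi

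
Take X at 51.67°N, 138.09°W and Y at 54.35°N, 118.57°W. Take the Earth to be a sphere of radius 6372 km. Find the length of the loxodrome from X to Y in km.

1339 km

Rhumb course C = atan2(Δλ, Δψ) with Δψ = ln[tan(π/4+φ₂/2)/tan(π/4+φ₁/2)] = +0.0778, Δλ = +0.3407 → C = 77.14°
d = R·|Δφ| / |cos C| = 6372·0.04677 / 0.22256 = 1339 km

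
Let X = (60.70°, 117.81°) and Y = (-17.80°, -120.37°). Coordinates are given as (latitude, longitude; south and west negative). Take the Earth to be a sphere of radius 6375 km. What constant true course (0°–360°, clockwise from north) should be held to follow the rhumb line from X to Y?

127.9°

Meridional parts: M(φ₁)=+1.3417, M(φ₂)=-0.3158 → ΔM = -1.6574;  Δλ = +2.1262 rad
tan C = Δλ / ΔM = -1.2828 → C = 127.94°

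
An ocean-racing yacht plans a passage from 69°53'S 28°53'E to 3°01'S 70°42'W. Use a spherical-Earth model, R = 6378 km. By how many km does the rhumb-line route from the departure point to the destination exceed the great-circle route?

653 km

Great circle: cos σ = sin φ₁ sin φ₂ + cos φ₁ cos φ₂ cos Δλ,  σ = 1.5786 rad → d_gc = 10068.054 km
Rhumb line: Δψ = +1.6768, q = Δφ/Δψ = 0.6960, d_rh = R√(Δφ²+q²Δλ²) = 10720.555 km
Excess = 10720.555 − 10068.054 = 652.501 ≈ 653 km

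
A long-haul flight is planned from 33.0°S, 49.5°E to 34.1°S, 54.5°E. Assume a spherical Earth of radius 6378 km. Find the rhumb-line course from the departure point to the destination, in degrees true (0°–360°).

104.8°

Meridional parts: M(φ₁)=-0.6107, M(φ₂)=-0.6338 → ΔM = -0.0230;  Δλ = +0.0873 rad
tan C = Δλ / ΔM = -3.7881 → C = 104.79°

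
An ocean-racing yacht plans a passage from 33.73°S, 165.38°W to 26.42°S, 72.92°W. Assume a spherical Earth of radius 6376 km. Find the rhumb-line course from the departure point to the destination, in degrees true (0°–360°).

Δψ = ln[tan(π/4+φ₂/2)/tan(π/4+φ₁/2)] = +0.1476
Δλ = +1.6137 rad (taken the short way round)
course = atan2(Δλ, Δψ) = 84.77°

84.8°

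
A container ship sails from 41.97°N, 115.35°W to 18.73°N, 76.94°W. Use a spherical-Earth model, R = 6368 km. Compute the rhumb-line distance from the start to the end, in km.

Δψ = ln[tan(π/4+φ₂/2)/tan(π/4+φ₁/2)] = -0.4756;  Δφ = -0.4056 rad,  Δλ = +0.6704 rad
q = Δφ/Δψ = 0.8529
d = R·√(Δφ² + q²Δλ²) = 6368·0.70102 = 4464 km

4464 km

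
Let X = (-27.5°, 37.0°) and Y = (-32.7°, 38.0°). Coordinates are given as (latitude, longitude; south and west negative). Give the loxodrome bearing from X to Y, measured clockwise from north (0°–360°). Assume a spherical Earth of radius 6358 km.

Meridional parts: M(φ₁)=-0.4995, M(φ₂)=-0.6045 → ΔM = -0.1050;  Δλ = +0.0175 rad
tan C = Δλ / ΔM = -0.1663 → C = 170.56°

170.6°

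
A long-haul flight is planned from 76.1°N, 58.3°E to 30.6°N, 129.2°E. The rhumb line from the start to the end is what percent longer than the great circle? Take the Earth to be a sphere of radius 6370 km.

4.5%

Great circle: σ = 0.9742 rad → d_gc = Rσ = 6205.9 km
Rhumb: Δφ = -0.7941, Δλ = +1.2374, Δψ = -1.5431, q = Δφ/Δψ = 0.5146 → d_rh = R√(Δφ²+q²Δλ²) = 6484.2 km
Excess = (6484.2 − 6205.9) / 6205.9 = 278.3 / 6205.9 = 4.48% ≈ 4.5%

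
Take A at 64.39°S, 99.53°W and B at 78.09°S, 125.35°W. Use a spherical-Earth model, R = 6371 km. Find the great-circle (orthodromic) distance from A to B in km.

1747 km

cos σ = sin φ₁ sin φ₂ + cos φ₁ cos φ₂ cos Δλ
      = sin(-64.39°)sin(-78.09°) + cos(-64.39°)cos(-78.09°)cos(-25.82°) = 0.9626
σ = 15.710° → d = Rσ = 6371·0.27419 = 1747 km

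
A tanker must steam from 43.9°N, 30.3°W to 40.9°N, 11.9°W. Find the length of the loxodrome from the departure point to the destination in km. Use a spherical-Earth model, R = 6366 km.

Rhumb course C = atan2(Δλ, Δψ) with Δψ = ln[tan(π/4+φ₂/2)/tan(π/4+φ₁/2)] = -0.0709, Δλ = +0.3211 → C = 102.45°
d = R·|Δφ| / |cos C| = 6366·0.05236 / 0.21566 = 1546 km

1546 km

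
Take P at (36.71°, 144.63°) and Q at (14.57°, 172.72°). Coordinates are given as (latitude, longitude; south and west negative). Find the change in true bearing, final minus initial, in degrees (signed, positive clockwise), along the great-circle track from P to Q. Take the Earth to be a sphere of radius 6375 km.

+12.6°

At departure: θ₁ = atan2(sin Δλ cos φ₂, cos φ₁ sin φ₂ − sin φ₁ cos φ₂ cos Δλ) = 124.12°
At arrival: θ₂ = atan2(sin Δλ cos φ₁, −cos φ₂ sin φ₁ + sin φ₂ cos φ₁ cos Δλ) = 136.70°
Δθ = θ₂ − θ₁ = +12.6°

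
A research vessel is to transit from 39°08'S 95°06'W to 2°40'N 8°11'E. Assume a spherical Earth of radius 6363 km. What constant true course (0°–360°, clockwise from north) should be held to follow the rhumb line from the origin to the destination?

Δψ = ln[tan(π/4+φ₂/2)/tan(π/4+φ₁/2)] = +0.7898
Δλ = +1.8026 rad (taken the short way round)
course = atan2(Δλ, Δψ) = 66.34°

66.3°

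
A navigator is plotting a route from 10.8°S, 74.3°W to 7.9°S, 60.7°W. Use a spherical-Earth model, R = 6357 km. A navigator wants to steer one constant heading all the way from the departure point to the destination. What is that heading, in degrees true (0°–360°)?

77.8°

Δψ = ln[tan(π/4+φ₂/2)/tan(π/4+φ₁/2)] = +0.0513
Δλ = +0.2374 rad (taken the short way round)
course = atan2(Δλ, Δψ) = 77.80°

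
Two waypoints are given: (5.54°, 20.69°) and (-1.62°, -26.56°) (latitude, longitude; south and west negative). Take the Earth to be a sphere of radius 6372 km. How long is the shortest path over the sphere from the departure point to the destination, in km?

5308 km

Haversine: a = sin²(Δφ/2)+cos φ₁ cos φ₂ sin²(Δλ/2) = 0.16368;  σ = 2·atan2(√a,√(1−a))
σ = 47.730° → d = Rσ = 6372·0.83304 = 5308 km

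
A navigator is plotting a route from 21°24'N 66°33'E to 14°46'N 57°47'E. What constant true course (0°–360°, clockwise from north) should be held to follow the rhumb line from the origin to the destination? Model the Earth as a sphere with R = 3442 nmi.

231.5°

Meridional parts: M(φ₁)=+0.3825, M(φ₂)=+0.2606 → ΔM = -0.1219;  Δλ = -0.1530 rad
tan C = Δλ / ΔM = +1.2555 → C = 231.46°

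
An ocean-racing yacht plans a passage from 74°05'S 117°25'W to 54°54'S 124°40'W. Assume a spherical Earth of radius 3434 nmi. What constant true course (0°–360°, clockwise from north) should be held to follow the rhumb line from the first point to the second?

Δψ = ln[tan(π/4+φ₂/2)/tan(π/4+φ₁/2)] = +0.8164
Δλ = -0.1265 rad (taken the short way round)
course = atan2(Δλ, Δψ) = 351.19°

351.2°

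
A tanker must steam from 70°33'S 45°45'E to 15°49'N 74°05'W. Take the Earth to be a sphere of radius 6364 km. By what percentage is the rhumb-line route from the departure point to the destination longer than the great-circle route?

7.8%

Great circle: σ = 2.0003 rad → d_gc = Rσ = 12729.7 km
Rhumb: Δφ = +1.5074, Δλ = -2.0915, Δψ = +2.0435, q = Δφ/Δψ = 0.7377 → d_rh = R√(Δφ²+q²Δλ²) = 13726.8 km
Excess = (13726.8 − 12729.7) / 12729.7 = 997.1 / 12729.7 = 7.83% ≈ 7.8%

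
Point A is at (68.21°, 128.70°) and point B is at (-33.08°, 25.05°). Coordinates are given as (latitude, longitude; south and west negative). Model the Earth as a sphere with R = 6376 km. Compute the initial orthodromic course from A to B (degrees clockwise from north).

N = sin Δλ·cos φ₂ = -0.8142;  D = cos φ₁ sin φ₂ − sin φ₁ cos φ₂ cos Δλ = -0.0190
initial course = atan2(N, D) = 268.66°

268.7°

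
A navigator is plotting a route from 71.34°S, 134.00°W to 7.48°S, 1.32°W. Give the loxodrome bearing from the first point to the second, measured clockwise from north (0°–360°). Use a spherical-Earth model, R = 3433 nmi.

54.1°

Meridional parts: M(φ₁)=-1.8061, M(φ₂)=-0.1309 → ΔM = +1.6752;  Δλ = +2.3157 rad
tan C = Δλ / ΔM = +1.3824 → C = 54.12°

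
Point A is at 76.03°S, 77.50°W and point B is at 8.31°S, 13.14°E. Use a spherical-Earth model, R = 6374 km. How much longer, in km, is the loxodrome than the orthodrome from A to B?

Great circle: cos σ = sin φ₁ sin φ₂ + cos φ₁ cos φ₂ cos Δλ,  σ = 1.4328 rad → d_gc = 9132.5 km
Rhumb line: Δψ = +1.9539, q = Δφ/Δψ = 0.6049, d_rh = R√(Δφ²+q²Δλ²) = 9693.3 km
Excess = 9693.3 − 9132.5 = 560.8 ≈ 561 km

561 km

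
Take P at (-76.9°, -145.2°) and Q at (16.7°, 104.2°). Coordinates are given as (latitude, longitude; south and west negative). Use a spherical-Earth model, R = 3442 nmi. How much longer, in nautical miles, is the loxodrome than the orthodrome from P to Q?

Great circle: cos σ = sin φ₁ sin φ₂ + cos φ₁ cos φ₂ cos Δλ,  σ = 1.9351 rad → d_gc = 6660.5 nmi
Rhumb line: Δψ = +2.4601, q = Δφ/Δψ = 0.6641, d_rh = R√(Δφ²+q²Δλ²) = 7147.3 nmi
Excess = 7147.3 − 6660.5 = 486.8 ≈ 487 nmi

487 nmi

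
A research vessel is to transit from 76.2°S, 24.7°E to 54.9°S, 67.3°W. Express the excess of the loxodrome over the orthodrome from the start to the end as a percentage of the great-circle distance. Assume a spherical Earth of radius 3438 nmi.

Great circle: σ = 0.6604 rad → d_gc = Rσ = 2270.5 nmi
Rhumb: Δφ = +0.3718, Δλ = -1.6057, Δψ = +0.9607, q = Δφ/Δψ = 0.3870 → d_rh = R√(Δφ²+q²Δλ²) = 2489.4 nmi
Excess = (2489.4 − 2270.5) / 2270.5 = 218.9 / 2270.5 = 9.64% ≈ 9.6%

9.6%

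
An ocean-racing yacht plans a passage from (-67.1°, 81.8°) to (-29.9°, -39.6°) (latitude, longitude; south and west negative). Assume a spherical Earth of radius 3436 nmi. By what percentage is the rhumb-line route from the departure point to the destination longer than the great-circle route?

14.0%

Great circle: σ = 1.2834 rad → d_gc = Rσ = 4409.8 nmi
Rhumb: Δφ = +0.6493, Δλ = -2.1188, Δψ = +1.0495, q = Δφ/Δψ = 0.6186 → d_rh = R√(Δφ²+q²Δλ²) = 5026.1 nmi
Excess = (5026.1 − 4409.8) / 4409.8 = 616.3 / 4409.8 = 13.98% ≈ 14.0%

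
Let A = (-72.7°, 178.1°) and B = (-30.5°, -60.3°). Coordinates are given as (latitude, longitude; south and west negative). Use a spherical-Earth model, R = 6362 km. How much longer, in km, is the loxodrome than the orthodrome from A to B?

Great circle: cos σ = sin φ₁ sin φ₂ + cos φ₁ cos φ₂ cos Δλ,  σ = 1.2129 rad → d_gc = 7716.4 km
Rhumb line: Δψ = +1.3236, q = Δφ/Δψ = 0.5564, d_rh = R√(Δφ²+q²Δλ²) = 8854.7 km
Excess = 8854.7 − 7716.4 = 1138.3 ≈ 1138 km

1138 km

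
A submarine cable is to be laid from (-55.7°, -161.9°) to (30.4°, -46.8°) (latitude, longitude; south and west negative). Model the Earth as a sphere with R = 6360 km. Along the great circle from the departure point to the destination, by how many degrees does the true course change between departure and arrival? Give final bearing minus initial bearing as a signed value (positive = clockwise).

At departure: θ₁ = atan2(sin Δλ cos φ₂, cos φ₁ sin φ₂ − sin φ₁ cos φ₂ cos Δλ) = 91.25°
At arrival: θ₂ = atan2(sin Δλ cos φ₁, −cos φ₂ sin φ₁ + sin φ₂ cos φ₁ cos Δλ) = 40.78°
Δθ = θ₂ − θ₁ = -50.5°

-50.5°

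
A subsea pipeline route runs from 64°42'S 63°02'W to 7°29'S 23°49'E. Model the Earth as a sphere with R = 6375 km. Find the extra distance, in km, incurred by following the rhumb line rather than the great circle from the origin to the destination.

Great circle: cos σ = sin φ₁ sin φ₂ + cos φ₁ cos φ₂ cos Δλ,  σ = 1.4293 rad → d_gc = 9111.8 km
Rhumb line: Δψ = +1.3632, q = Δφ/Δψ = 0.7326, d_rh = R√(Δφ²+q²Δλ²) = 9520.7 km
Excess = 9520.7 − 9111.8 = 408.9 ≈ 409 km

409 km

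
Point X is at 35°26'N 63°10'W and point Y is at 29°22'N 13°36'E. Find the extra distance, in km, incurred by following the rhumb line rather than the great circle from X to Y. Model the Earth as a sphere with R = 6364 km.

176 km

Great circle: cos σ = sin φ₁ sin φ₂ + cos φ₁ cos φ₂ cos Δλ,  σ = 1.1075 rad → d_gc = 7048.4 km
Rhumb line: Δψ = -0.1255, q = Δφ/Δψ = 0.8436, d_rh = R√(Δφ²+q²Δλ²) = 7224.7 km
Excess = 7224.7 − 7048.4 = 176.3 ≈ 176 km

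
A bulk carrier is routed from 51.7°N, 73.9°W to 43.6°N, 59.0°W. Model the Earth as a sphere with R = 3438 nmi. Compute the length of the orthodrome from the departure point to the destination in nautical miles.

cos σ = sin φ₁ sin φ₂ + cos φ₁ cos φ₂ cos Δλ
      = sin(51.70°)sin(43.60°) + cos(51.70°)cos(43.60°)cos(14.90°) = 0.9749
σ = 12.856° → d = Rσ = 3438·0.22438 = 771 nmi

771 nmi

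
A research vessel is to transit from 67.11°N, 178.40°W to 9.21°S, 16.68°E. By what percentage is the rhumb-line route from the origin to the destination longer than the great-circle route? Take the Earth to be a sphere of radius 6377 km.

Great circle: σ = 2.1155 rad → d_gc = Rσ = 13490.6 km
Rhumb: Δφ = -1.3320, Δλ = -2.8784, Δψ = -1.7587, q = Δφ/Δψ = 0.7574 → d_rh = R√(Δφ²+q²Δλ²) = 16292.2 km
Excess = (16292.2 − 13490.6) / 13490.6 = 2801.6 / 13490.6 = 20.77% ≈ 20.8%

20.8%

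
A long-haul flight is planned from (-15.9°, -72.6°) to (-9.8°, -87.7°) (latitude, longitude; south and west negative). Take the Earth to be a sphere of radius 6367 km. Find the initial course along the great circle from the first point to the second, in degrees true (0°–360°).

290.7°

θ = atan2( sin Δλ·cos φ₂ ,  cos φ₁ sin φ₂ − sin φ₁ cos φ₂ cos Δλ )
  = atan2(-0.2567, +0.0969) = 290.69°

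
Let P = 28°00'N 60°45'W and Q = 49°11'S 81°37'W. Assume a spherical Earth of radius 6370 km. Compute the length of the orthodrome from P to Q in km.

cos σ = sin φ₁ sin φ₂ + cos φ₁ cos φ₂ cos Δλ
      = sin(28.00°)sin(-49.18°) + cos(28.00°)cos(-49.18°)cos(-20.87°) = 0.1840
σ = 79.398° → d = Rσ = 6370·1.38576 = 8827 km

8827 km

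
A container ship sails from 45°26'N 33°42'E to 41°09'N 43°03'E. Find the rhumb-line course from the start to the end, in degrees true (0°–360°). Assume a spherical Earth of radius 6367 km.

122.2°

Δψ = ln[tan(π/4+φ₂/2)/tan(π/4+φ₁/2)] = -0.1028
Δλ = +0.1632 rad (taken the short way round)
course = atan2(Δλ, Δψ) = 122.20°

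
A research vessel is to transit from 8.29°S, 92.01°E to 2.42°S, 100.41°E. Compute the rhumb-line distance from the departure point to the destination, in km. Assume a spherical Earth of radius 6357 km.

Rhumb course C = atan2(Δλ, Δψ) with Δψ = ln[tan(π/4+φ₂/2)/tan(π/4+φ₁/2)] = +0.1029, Δλ = +0.1466 → C = 54.92°
d = R·|Δφ| / |cos C| = 6357·0.10245 / 0.57466 = 1133 km

1133 km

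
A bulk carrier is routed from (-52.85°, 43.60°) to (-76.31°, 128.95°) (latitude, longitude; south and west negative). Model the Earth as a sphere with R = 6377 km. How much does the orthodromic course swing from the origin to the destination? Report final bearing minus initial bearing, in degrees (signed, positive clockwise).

-80.8°

Initial bearing θ₁ = atan2(sin Δλ cos φ₂, cos φ₁ sin φ₂ − sin φ₁ cos φ₂ cos Δλ) = 157.57°
Final bearing θ₂ = (initial bearing from the destination back to the start) + 180° = 76.81°
Δθ = θ₂ − θ₁ = -80.8°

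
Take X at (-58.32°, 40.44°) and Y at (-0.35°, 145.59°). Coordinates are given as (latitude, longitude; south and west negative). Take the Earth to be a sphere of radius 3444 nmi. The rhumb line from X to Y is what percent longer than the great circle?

5.3%

Great circle: σ = 1.7032 rad → d_gc = Rσ = 5865.9 nmi
Rhumb: Δφ = +1.0118, Δλ = +1.8352, Δψ = +1.2536, q = Δφ/Δψ = 0.8071 → d_rh = R√(Δφ²+q²Δλ²) = 6177.6 nmi
Excess = (6177.6 − 5865.9) / 5865.9 = 311.7 / 5865.9 = 5.31% ≈ 5.3%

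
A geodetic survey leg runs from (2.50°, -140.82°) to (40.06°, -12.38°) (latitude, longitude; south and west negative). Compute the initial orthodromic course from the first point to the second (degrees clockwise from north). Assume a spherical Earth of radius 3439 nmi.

42.1°

θ = atan2( sin Δλ·cos φ₂ ,  cos φ₁ sin φ₂ − sin φ₁ cos φ₂ cos Δλ )
  = atan2(+0.5995, +0.6637) = 42.09°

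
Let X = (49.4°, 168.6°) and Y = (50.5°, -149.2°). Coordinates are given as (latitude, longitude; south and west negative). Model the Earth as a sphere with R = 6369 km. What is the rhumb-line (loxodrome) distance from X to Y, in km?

3021 km

Δψ = ln[tan(π/4+φ₂/2)/tan(π/4+φ₁/2)] = +0.0298;  Δφ = +0.0192 rad,  Δλ = +0.7365 rad
q = Δφ/Δψ = 0.6434
d = R·√(Δφ² + q²Δλ²) = 6369·0.47428 = 3021 km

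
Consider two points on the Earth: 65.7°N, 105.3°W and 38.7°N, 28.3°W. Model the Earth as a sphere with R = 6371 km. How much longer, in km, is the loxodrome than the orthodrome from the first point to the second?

Great circle: cos σ = sin φ₁ sin φ₂ + cos φ₁ cos φ₂ cos Δλ,  σ = 0.8736 rad → d_gc = 5565.5 km
Rhumb line: Δψ = -0.8022, q = Δφ/Δψ = 0.5874, d_rh = R√(Δφ²+q²Δλ²) = 5857.6 km
Excess = 5857.6 − 5565.5 = 292.1 ≈ 292 km

292 km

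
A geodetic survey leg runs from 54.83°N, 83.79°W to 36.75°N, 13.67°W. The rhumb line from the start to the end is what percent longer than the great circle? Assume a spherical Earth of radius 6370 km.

Great circle: σ = 0.8684 rad → d_gc = Rσ = 5531.8 km
Rhumb: Δφ = -0.3156, Δλ = +1.2238, Δψ = -0.4585, q = Δφ/Δψ = 0.6882 → d_rh = R√(Δφ²+q²Δλ²) = 5729.1 km
Excess = (5729.1 − 5531.8) / 5531.8 = 197.3 / 5531.8 = 3.57% ≈ 3.6%

3.6%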